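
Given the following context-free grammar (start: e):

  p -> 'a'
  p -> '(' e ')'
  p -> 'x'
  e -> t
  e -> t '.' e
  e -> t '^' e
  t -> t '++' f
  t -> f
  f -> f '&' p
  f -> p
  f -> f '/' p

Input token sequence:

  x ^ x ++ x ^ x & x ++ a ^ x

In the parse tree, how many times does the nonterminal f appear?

7

[e [t [f [p x]]] ^ [e [t [t [f [p x]]] ++ [f [p x]]] ^ [e [t [t [f [f [p x]] & [p x]]] ++ [f [p a]]] ^ [e [t [f [p x]]]]]]]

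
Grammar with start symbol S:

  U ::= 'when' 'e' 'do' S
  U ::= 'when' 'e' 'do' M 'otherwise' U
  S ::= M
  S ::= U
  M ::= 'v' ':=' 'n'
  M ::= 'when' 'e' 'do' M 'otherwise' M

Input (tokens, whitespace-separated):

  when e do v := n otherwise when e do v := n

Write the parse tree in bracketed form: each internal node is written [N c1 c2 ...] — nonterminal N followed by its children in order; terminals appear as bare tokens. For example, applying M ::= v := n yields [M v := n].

[S [U when e do [M v := n] otherwise [U when e do [S [M v := n]]]]]

S
U
when e do M otherwise U
when e do v := n otherwise U
when e do v := n otherwise when e do S
when e do v := n otherwise when e do M
when e do v := n otherwise when e do v := n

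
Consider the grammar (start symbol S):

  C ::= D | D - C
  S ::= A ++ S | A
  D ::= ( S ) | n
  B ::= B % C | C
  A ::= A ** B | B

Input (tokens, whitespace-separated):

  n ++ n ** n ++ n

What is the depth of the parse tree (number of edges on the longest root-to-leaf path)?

[S [A [B [C [D n]]]] ++ [S [A [A [B [C [D n]]]] ** [B [C [D n]]]] ++ [S [A [B [C [D n]]]]]]]

7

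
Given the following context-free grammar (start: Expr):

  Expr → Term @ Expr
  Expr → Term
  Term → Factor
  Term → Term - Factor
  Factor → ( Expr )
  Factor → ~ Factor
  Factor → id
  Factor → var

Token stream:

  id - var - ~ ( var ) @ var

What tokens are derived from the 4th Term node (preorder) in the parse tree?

[Expr [Term [Term [Term [Factor id]] - [Factor var]] - [Factor ~ [Factor ( [Expr [Term [Factor var]]] )]]] @ [Expr [Term [Factor var]]]]

var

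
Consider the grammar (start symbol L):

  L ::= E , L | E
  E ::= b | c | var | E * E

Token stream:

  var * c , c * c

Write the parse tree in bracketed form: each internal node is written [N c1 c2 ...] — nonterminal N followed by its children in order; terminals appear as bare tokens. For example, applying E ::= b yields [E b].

L
E , L
E * E , L
var * E , L
var * c , L
var * c , E
var * c , E * E
var * c , c * E
var * c , c * c

[L [E [E var] * [E c]] , [L [E [E c] * [E c]]]]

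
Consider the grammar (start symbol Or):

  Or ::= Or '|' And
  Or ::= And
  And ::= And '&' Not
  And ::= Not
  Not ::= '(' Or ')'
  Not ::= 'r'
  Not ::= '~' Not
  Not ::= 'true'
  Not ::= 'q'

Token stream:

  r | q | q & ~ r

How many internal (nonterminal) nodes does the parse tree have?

12

[Or [Or [Or [And [Not r]]] | [And [Not q]]] | [And [And [Not q]] & [Not ~ [Not r]]]]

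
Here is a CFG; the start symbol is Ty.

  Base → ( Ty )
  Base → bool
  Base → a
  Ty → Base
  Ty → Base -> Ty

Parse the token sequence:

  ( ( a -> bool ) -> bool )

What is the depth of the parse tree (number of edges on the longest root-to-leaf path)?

[Ty [Base ( [Ty [Base ( [Ty [Base a] -> [Ty [Base bool]]] )] -> [Ty [Base bool]]] )]]

7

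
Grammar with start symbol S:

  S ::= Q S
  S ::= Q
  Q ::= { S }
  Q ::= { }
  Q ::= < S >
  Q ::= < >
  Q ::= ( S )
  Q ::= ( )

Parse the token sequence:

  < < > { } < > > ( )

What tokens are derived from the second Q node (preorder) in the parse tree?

< >

[S [Q < [S [Q < >] [S [Q { }] [S [Q < >]]]] >] [S [Q ( )]]]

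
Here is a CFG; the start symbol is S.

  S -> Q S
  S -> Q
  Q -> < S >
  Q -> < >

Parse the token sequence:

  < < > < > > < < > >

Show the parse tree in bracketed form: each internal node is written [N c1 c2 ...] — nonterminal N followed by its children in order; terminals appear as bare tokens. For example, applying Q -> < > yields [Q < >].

S
Q S
< S > S
< Q S > S
< < > S > S
< < > Q > S
< < > < > > S
< < > < > > Q
< < > < > > < S >
< < > < > > < Q >
< < > < > > < < > >

[S [Q < [S [Q < >] [S [Q < >]]] >] [S [Q < [S [Q < >]] >]]]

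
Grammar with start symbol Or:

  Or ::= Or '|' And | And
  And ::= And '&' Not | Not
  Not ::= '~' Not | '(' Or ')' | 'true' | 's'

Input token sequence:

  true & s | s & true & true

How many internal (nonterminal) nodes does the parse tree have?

[Or [Or [And [And [Not true]] & [Not s]]] | [And [And [And [Not s]] & [Not true]] & [Not true]]]

12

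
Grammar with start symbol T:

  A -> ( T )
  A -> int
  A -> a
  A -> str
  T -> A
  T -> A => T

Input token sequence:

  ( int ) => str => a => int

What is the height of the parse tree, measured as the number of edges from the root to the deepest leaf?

[T [A ( [T [A int]] )] => [T [A str] => [T [A a] => [T [A int]]]]]

5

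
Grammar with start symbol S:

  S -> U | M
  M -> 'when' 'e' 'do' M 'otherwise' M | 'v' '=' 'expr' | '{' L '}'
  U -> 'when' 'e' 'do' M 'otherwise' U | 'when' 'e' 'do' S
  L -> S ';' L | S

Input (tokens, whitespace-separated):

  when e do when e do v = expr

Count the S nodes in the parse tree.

3

[S [U when e do [S [U when e do [S [M v = expr]]]]]]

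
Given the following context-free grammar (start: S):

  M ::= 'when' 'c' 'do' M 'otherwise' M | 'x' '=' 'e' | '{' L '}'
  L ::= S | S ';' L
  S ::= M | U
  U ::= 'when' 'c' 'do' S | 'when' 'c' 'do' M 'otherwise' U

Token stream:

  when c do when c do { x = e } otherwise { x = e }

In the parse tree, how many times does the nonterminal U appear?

[S [U when c do [S [M when c do [M { [L [S [M x = e]]] }] otherwise [M { [L [S [M x = e]]] }]]]]]

1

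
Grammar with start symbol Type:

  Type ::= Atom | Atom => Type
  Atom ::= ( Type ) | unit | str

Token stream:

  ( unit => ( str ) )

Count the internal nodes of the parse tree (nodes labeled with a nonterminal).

8

[Type [Atom ( [Type [Atom unit] => [Type [Atom ( [Type [Atom str]] )]]] )]]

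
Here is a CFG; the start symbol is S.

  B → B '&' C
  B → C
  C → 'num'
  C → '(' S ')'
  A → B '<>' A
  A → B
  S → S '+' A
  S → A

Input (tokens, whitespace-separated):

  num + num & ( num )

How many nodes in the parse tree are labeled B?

[S [S [A [B [C num]]]] + [A [B [B [C num]] & [C ( [S [A [B [C num]]]] )]]]]

4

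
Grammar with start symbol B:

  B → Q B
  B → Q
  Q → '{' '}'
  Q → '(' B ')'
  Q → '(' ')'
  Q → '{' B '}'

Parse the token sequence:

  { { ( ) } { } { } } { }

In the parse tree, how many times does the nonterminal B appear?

6

[B [Q { [B [Q { [B [Q ( )]] }] [B [Q { }] [B [Q { }]]]] }] [B [Q { }]]]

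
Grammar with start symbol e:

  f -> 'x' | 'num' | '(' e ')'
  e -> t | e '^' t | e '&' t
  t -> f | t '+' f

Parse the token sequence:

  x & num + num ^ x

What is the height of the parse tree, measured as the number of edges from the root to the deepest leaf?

5

[e [e [e [t [f x]]] & [t [t [f num]] + [f num]]] ^ [t [f x]]]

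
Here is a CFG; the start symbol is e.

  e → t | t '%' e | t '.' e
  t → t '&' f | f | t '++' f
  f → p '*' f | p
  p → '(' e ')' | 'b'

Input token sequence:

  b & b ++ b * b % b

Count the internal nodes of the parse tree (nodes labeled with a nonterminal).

16

[e [t [t [t [f [p b]]] & [f [p b]]] ++ [f [p b] * [f [p b]]]] % [e [t [f [p b]]]]]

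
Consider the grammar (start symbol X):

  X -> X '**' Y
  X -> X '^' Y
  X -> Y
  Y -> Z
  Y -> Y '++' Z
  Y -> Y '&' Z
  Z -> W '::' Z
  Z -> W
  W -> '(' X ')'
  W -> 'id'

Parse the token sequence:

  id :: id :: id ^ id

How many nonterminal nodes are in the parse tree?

12

[X [X [Y [Z [W id] :: [Z [W id] :: [Z [W id]]]]]] ^ [Y [Z [W id]]]]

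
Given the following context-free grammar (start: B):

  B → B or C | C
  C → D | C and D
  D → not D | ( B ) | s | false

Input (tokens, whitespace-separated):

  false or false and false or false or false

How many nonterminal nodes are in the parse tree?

14

[B [B [B [B [C [D false]]] or [C [C [D false]] and [D false]]] or [C [D false]]] or [C [D false]]]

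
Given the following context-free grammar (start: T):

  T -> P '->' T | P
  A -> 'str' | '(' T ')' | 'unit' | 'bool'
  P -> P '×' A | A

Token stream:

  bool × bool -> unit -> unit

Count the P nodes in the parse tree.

4

[T [P [P [A bool]] × [A bool]] -> [T [P [A unit]] -> [T [P [A unit]]]]]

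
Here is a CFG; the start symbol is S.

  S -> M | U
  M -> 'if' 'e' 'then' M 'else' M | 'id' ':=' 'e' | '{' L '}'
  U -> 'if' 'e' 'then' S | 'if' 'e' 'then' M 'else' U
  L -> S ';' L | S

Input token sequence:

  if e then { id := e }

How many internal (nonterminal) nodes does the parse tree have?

[S [U if e then [S [M { [L [S [M id := e]]] }]]]]

7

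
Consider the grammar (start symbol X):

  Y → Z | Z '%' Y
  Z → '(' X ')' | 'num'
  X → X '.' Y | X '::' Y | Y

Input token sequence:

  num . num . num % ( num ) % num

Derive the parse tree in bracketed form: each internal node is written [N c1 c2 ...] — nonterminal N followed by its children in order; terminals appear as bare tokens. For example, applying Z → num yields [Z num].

[X [X [X [Y [Z num]]] . [Y [Z num]]] . [Y [Z num] % [Y [Z ( [X [Y [Z num]]] )] % [Y [Z num]]]]]

X
X . Y
X . Y . Y
Y . Y . Y
Z . Y . Y
num . Y . Y
num . Z . Y
num . num . Y
num . num . Z % Y
num . num . num % Y
num . num . num % Z % Y
num . num . num % ( X ) % Y
num . num . num % ( Y ) % Y
num . num . num % ( Z ) % Y
num . num . num % ( num ) % Y
num . num . num % ( num ) % Z
num . num . num % ( num ) % num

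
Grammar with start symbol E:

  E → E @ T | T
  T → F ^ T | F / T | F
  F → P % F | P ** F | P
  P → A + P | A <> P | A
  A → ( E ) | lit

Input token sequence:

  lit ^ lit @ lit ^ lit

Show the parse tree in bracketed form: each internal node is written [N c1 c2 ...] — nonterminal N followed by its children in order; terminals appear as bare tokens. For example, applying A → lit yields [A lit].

E
E @ T
T @ T
F ^ T @ T
P ^ T @ T
A ^ T @ T
lit ^ T @ T
lit ^ F @ T
lit ^ P @ T
lit ^ A @ T
lit ^ lit @ T
lit ^ lit @ F ^ T
lit ^ lit @ P ^ T
lit ^ lit @ A ^ T
lit ^ lit @ lit ^ T
lit ^ lit @ lit ^ F
lit ^ lit @ lit ^ P
lit ^ lit @ lit ^ A
lit ^ lit @ lit ^ lit

[E [E [T [F [P [A lit]]] ^ [T [F [P [A lit]]]]]] @ [T [F [P [A lit]]] ^ [T [F [P [A lit]]]]]]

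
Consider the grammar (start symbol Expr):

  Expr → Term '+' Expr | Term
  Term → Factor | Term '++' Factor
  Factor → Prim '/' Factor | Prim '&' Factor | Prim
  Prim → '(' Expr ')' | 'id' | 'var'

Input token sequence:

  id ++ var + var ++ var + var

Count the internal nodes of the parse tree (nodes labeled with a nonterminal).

18

[Expr [Term [Term [Factor [Prim id]]] ++ [Factor [Prim var]]] + [Expr [Term [Term [Factor [Prim var]]] ++ [Factor [Prim var]]] + [Expr [Term [Factor [Prim var]]]]]]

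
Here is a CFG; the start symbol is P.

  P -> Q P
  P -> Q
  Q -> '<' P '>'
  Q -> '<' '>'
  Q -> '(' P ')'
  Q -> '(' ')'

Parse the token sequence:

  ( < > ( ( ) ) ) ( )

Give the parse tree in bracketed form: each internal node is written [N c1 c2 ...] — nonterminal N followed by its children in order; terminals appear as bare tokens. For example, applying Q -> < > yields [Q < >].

P
Q P
( P ) P
( Q P ) P
( < > P ) P
( < > Q ) P
( < > ( P ) ) P
( < > ( Q ) ) P
( < > ( ( ) ) ) P
( < > ( ( ) ) ) Q
( < > ( ( ) ) ) ( )

[P [Q ( [P [Q < >] [P [Q ( [P [Q ( )]] )]]] )] [P [Q ( )]]]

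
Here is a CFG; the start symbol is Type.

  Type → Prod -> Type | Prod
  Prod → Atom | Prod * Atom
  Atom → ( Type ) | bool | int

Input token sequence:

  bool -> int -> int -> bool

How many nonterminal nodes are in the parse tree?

[Type [Prod [Atom bool]] -> [Type [Prod [Atom int]] -> [Type [Prod [Atom int]] -> [Type [Prod [Atom bool]]]]]]

12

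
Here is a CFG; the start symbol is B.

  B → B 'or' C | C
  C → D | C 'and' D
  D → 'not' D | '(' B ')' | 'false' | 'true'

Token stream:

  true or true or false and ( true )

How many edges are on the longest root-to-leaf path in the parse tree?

[B [B [B [C [D true]]] or [C [D true]]] or [C [C [D false]] and [D ( [B [C [D true]]] )]]]

6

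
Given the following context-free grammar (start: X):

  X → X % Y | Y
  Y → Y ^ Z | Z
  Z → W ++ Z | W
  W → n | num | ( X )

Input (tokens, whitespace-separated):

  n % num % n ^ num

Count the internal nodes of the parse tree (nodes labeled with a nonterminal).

[X [X [X [Y [Z [W n]]]] % [Y [Z [W num]]]] % [Y [Y [Z [W n]]] ^ [Z [W num]]]]

15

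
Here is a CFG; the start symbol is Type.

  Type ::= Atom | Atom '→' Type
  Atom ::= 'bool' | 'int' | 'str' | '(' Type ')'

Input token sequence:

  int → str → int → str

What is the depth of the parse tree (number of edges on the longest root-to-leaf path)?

5

[Type [Atom int] → [Type [Atom str] → [Type [Atom int] → [Type [Atom str]]]]]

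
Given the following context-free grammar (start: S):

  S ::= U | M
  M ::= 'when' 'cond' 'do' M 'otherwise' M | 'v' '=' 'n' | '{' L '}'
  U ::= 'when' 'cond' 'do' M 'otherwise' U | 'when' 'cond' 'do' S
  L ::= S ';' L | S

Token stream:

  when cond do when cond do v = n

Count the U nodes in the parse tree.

2

[S [U when cond do [S [U when cond do [S [M v = n]]]]]]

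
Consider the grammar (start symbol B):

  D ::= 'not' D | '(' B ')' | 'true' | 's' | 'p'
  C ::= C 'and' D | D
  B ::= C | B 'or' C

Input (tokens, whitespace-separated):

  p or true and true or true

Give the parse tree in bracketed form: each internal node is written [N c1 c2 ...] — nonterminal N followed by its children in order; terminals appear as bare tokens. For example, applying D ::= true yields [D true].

B
B or C
B or C or C
C or C or C
D or C or C
p or C or C
p or C and D or C
p or D and D or C
p or true and D or C
p or true and true or C
p or true and true or D
p or true and true or true

[B [B [B [C [D p]]] or [C [C [D true]] and [D true]]] or [C [D true]]]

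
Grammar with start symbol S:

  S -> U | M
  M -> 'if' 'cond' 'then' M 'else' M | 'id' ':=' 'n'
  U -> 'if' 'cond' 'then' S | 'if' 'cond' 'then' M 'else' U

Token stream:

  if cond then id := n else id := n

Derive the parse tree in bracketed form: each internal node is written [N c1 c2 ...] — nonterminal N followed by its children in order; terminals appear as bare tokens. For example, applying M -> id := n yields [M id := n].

[S [M if cond then [M id := n] else [M id := n]]]

S
M
if cond then M else M
if cond then id := n else M
if cond then id := n else id := n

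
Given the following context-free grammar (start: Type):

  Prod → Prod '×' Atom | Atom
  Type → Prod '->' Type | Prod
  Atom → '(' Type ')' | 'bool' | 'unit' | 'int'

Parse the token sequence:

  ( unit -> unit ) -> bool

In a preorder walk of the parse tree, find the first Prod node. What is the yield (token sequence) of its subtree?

( unit -> unit )

[Type [Prod [Atom ( [Type [Prod [Atom unit]] -> [Type [Prod [Atom unit]]]] )]] -> [Type [Prod [Atom bool]]]]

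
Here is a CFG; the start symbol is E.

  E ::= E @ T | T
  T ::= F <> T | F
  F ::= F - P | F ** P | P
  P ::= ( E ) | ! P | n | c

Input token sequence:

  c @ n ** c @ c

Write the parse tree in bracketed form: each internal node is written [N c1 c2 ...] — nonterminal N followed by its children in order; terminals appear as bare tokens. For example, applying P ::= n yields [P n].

E
E @ T
E @ T @ T
T @ T @ T
F @ T @ T
P @ T @ T
c @ T @ T
c @ F @ T
c @ F ** P @ T
c @ P ** P @ T
c @ n ** P @ T
c @ n ** c @ T
c @ n ** c @ F
c @ n ** c @ P
c @ n ** c @ c

[E [E [E [T [F [P c]]]] @ [T [F [F [P n]] ** [P c]]]] @ [T [F [P c]]]]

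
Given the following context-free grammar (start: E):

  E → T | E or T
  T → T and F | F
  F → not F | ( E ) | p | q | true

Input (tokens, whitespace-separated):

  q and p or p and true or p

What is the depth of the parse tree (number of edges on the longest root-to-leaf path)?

[E [E [E [T [T [F q]] and [F p]]] or [T [T [F p]] and [F true]]] or [T [F p]]]

6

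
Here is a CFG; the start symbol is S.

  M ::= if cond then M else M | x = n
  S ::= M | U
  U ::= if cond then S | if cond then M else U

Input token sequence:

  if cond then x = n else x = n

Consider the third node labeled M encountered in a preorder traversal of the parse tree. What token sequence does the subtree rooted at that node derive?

x = n

[S [M if cond then [M x = n] else [M x = n]]]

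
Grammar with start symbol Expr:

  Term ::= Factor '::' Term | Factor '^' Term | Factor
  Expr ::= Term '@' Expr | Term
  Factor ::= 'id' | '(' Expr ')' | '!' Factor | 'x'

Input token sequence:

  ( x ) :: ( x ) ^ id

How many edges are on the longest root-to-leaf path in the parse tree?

[Expr [Term [Factor ( [Expr [Term [Factor x]]] )] :: [Term [Factor ( [Expr [Term [Factor x]]] )] ^ [Term [Factor id]]]]]

7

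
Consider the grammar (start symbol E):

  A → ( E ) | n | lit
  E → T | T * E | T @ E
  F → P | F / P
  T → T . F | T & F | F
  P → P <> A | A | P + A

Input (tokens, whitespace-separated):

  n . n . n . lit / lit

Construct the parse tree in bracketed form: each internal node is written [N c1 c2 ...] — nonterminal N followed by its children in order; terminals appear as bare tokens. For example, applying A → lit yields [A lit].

[E [T [T [T [T [F [P [A n]]]] . [F [P [A n]]]] . [F [P [A n]]]] . [F [F [P [A lit]]] / [P [A lit]]]]]

E
T
T . F
T . F . F
T . F . F . F
F . F . F . F
P . F . F . F
A . F . F . F
n . F . F . F
n . P . F . F
n . A . F . F
n . n . F . F
n . n . P . F
n . n . A . F
n . n . n . F
n . n . n . F / P
n . n . n . P / P
n . n . n . A / P
n . n . n . lit / P
n . n . n . lit / A
n . n . n . lit / lit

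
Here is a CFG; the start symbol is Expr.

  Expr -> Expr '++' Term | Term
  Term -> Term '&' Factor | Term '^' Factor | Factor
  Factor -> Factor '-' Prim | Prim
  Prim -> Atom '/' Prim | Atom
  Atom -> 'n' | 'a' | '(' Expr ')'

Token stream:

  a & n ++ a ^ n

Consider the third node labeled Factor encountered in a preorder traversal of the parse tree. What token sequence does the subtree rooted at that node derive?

a

[Expr [Expr [Term [Term [Factor [Prim [Atom a]]]] & [Factor [Prim [Atom n]]]]] ++ [Term [Term [Factor [Prim [Atom a]]]] ^ [Factor [Prim [Atom n]]]]]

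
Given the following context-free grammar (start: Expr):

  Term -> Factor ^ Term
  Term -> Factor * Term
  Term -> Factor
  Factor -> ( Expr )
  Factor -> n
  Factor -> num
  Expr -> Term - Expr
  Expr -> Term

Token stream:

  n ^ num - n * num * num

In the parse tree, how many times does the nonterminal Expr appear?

2

[Expr [Term [Factor n] ^ [Term [Factor num]]] - [Expr [Term [Factor n] * [Term [Factor num] * [Term [Factor num]]]]]]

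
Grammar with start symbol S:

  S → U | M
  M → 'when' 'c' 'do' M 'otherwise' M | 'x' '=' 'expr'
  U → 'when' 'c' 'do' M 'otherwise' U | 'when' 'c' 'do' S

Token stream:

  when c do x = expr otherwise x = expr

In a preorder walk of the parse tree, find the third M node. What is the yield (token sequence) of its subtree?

x = expr

[S [M when c do [M x = expr] otherwise [M x = expr]]]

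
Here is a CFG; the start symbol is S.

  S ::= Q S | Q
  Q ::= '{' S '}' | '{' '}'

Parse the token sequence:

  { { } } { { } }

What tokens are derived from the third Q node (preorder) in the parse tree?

{ { } }

[S [Q { [S [Q { }]] }] [S [Q { [S [Q { }]] }]]]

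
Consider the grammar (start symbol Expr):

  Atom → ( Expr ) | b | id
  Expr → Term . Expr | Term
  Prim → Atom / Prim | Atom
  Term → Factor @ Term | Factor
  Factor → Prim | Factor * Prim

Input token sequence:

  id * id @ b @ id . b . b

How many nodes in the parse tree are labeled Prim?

[Expr [Term [Factor [Factor [Prim [Atom id]]] * [Prim [Atom id]]] @ [Term [Factor [Prim [Atom b]]] @ [Term [Factor [Prim [Atom id]]]]]] . [Expr [Term [Factor [Prim [Atom b]]]] . [Expr [Term [Factor [Prim [Atom b]]]]]]]

6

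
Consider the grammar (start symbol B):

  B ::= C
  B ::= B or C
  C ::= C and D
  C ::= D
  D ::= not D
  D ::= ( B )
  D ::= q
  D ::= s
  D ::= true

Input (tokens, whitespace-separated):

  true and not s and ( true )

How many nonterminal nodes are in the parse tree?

11

[B [C [C [C [D true]] and [D not [D s]]] and [D ( [B [C [D true]]] )]]]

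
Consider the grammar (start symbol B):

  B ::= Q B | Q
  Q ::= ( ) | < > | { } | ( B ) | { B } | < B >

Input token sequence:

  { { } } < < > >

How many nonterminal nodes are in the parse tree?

8

[B [Q { [B [Q { }]] }] [B [Q < [B [Q < >]] >]]]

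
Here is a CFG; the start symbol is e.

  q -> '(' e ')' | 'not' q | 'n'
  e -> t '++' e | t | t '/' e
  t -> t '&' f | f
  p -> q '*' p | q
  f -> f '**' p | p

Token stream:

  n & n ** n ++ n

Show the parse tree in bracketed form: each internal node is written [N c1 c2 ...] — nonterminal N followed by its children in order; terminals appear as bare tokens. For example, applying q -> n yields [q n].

[e [t [t [f [p [q n]]]] & [f [f [p [q n]]] ** [p [q n]]]] ++ [e [t [f [p [q n]]]]]]

e
t ++ e
t & f ++ e
f & f ++ e
p & f ++ e
q & f ++ e
n & f ++ e
n & f ** p ++ e
n & p ** p ++ e
n & q ** p ++ e
n & n ** p ++ e
n & n ** q ++ e
n & n ** n ++ e
n & n ** n ++ t
n & n ** n ++ f
n & n ** n ++ p
n & n ** n ++ q
n & n ** n ++ n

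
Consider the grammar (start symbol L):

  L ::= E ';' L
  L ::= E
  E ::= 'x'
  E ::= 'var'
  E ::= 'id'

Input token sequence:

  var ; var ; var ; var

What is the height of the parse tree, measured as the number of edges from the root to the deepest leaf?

5

[L [E var] ; [L [E var] ; [L [E var] ; [L [E var]]]]]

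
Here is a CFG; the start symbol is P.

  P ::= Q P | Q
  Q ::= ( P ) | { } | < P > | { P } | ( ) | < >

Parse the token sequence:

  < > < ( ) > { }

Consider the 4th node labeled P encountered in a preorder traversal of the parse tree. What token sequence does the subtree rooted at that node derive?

[P [Q < >] [P [Q < [P [Q ( )]] >] [P [Q { }]]]]

{ }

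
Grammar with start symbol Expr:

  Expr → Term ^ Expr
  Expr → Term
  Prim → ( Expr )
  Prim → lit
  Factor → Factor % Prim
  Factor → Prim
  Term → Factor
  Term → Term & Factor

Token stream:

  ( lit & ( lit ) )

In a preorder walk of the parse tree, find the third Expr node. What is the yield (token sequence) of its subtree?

[Expr [Term [Factor [Prim ( [Expr [Term [Term [Factor [Prim lit]]] & [Factor [Prim ( [Expr [Term [Factor [Prim lit]]]] )]]]] )]]]]

lit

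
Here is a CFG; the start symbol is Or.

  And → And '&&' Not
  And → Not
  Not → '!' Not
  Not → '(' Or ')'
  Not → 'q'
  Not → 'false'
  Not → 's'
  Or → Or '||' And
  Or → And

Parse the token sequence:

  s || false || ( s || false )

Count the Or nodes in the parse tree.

5

[Or [Or [Or [And [Not s]]] || [And [Not false]]] || [And [Not ( [Or [Or [And [Not s]]] || [And [Not false]]] )]]]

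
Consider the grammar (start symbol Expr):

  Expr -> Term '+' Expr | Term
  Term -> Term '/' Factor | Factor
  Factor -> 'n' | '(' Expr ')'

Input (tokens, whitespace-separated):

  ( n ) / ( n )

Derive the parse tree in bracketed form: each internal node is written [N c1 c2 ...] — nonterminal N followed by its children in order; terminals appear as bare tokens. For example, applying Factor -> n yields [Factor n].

Expr
Term
Term / Factor
Factor / Factor
( Expr ) / Factor
( Term ) / Factor
( Factor ) / Factor
( n ) / Factor
( n ) / ( Expr )
( n ) / ( Term )
( n ) / ( Factor )
( n ) / ( n )

[Expr [Term [Term [Factor ( [Expr [Term [Factor n]]] )]] / [Factor ( [Expr [Term [Factor n]]] )]]]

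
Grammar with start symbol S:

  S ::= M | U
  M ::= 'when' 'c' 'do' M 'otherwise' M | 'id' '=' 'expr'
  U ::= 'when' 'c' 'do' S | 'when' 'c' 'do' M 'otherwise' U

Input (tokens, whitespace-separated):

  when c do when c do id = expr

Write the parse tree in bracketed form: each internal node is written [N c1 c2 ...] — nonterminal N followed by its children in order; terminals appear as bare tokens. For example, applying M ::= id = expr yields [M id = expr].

[S [U when c do [S [U when c do [S [M id = expr]]]]]]

S
U
when c do S
when c do U
when c do when c do S
when c do when c do M
when c do when c do id = expr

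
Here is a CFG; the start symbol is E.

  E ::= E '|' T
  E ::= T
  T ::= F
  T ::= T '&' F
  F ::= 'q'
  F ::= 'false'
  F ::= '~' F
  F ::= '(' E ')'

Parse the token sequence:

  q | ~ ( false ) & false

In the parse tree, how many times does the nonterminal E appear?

[E [E [T [F q]]] | [T [T [F ~ [F ( [E [T [F false]]] )]]] & [F false]]]

3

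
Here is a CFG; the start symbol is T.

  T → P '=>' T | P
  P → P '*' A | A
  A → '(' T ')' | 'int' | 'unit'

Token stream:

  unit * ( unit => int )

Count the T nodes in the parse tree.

[T [P [P [A unit]] * [A ( [T [P [A unit]] => [T [P [A int]]]] )]]]

3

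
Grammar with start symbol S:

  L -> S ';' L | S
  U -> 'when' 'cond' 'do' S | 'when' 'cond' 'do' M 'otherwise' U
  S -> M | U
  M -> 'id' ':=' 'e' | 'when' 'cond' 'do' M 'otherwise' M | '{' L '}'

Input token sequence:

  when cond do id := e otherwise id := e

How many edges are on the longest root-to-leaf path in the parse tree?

[S [M when cond do [M id := e] otherwise [M id := e]]]

3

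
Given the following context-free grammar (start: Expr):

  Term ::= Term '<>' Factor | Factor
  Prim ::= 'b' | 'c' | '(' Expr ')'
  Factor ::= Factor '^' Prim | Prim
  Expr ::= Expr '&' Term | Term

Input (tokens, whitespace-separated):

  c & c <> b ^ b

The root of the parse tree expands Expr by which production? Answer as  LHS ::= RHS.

Expr ::= Expr '&' Term

[Expr [Expr [Term [Factor [Prim c]]]] & [Term [Term [Factor [Prim c]]] <> [Factor [Factor [Prim b]] ^ [Prim b]]]]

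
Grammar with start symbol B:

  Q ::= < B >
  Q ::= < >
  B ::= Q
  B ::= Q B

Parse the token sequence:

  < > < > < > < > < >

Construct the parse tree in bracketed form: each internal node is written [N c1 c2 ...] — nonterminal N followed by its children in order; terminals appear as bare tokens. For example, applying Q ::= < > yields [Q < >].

[B [Q < >] [B [Q < >] [B [Q < >] [B [Q < >] [B [Q < >]]]]]]

B
Q B
< > B
< > Q B
< > < > B
< > < > Q B
< > < > < > B
< > < > < > Q B
< > < > < > < > B
< > < > < > < > Q
< > < > < > < > < >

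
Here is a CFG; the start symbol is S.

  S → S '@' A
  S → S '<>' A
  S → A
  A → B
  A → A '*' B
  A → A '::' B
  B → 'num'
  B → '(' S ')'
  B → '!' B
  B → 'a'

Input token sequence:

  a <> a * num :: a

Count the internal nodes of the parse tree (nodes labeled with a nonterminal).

10

[S [S [A [B a]]] <> [A [A [A [B a]] * [B num]] :: [B a]]]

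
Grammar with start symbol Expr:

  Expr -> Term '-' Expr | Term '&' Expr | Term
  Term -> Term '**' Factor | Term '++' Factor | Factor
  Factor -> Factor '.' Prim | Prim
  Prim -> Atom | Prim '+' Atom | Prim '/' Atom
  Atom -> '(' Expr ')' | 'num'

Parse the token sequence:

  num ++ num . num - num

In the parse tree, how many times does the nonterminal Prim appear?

4

[Expr [Term [Term [Factor [Prim [Atom num]]]] ++ [Factor [Factor [Prim [Atom num]]] . [Prim [Atom num]]]] - [Expr [Term [Factor [Prim [Atom num]]]]]]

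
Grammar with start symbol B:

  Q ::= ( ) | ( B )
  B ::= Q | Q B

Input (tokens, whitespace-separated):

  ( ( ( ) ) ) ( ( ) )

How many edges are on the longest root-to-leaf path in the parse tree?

6

[B [Q ( [B [Q ( [B [Q ( )]] )]] )] [B [Q ( [B [Q ( )]] )]]]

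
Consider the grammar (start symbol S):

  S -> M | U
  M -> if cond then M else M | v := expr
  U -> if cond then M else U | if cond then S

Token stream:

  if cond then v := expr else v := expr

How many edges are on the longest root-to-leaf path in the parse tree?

3

[S [M if cond then [M v := expr] else [M v := expr]]]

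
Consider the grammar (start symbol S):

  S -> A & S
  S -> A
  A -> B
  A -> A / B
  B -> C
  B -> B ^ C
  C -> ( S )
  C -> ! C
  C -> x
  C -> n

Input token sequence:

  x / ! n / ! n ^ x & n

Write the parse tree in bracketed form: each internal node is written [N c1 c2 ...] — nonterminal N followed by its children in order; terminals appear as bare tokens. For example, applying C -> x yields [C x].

S
A & S
A / B & S
A / B / B & S
B / B / B & S
C / B / B & S
x / B / B & S
x / C / B & S
x / ! C / B & S
x / ! n / B & S
x / ! n / B ^ C & S
x / ! n / C ^ C & S
x / ! n / ! C ^ C & S
x / ! n / ! n ^ C & S
x / ! n / ! n ^ x & S
x / ! n / ! n ^ x & A
x / ! n / ! n ^ x & B
x / ! n / ! n ^ x & C
x / ! n / ! n ^ x & n

[S [A [A [A [B [C x]]] / [B [C ! [C n]]]] / [B [B [C ! [C n]]] ^ [C x]]] & [S [A [B [C n]]]]]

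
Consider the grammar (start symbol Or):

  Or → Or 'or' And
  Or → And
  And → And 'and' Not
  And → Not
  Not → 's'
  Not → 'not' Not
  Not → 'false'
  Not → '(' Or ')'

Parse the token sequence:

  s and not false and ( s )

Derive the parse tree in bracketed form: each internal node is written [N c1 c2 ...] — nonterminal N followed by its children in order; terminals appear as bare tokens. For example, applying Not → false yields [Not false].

Or
And
And and Not
And and Not and Not
Not and Not and Not
s and Not and Not
s and not Not and Not
s and not false and Not
s and not false and ( Or )
s and not false and ( And )
s and not false and ( Not )
s and not false and ( s )

[Or [And [And [And [Not s]] and [Not not [Not false]]] and [Not ( [Or [And [Not s]]] )]]]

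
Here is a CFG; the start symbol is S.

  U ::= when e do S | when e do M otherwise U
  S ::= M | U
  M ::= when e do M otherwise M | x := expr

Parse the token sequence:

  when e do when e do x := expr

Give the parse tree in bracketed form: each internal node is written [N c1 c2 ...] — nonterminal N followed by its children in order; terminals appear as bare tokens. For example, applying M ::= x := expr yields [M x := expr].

[S [U when e do [S [U when e do [S [M x := expr]]]]]]

S
U
when e do S
when e do U
when e do when e do S
when e do when e do M
when e do when e do x := expr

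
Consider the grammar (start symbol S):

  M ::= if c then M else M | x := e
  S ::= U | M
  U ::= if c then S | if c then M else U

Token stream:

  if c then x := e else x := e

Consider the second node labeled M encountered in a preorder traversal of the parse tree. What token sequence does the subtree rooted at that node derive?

[S [M if c then [M x := e] else [M x := e]]]

x := e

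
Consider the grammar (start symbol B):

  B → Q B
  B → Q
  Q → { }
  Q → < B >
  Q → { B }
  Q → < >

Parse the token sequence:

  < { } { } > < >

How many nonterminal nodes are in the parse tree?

[B [Q < [B [Q { }] [B [Q { }]]] >] [B [Q < >]]]

8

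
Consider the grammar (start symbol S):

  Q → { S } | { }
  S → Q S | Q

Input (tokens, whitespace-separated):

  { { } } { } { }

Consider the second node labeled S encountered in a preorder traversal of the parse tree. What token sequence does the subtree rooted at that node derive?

[S [Q { [S [Q { }]] }] [S [Q { }] [S [Q { }]]]]

{ }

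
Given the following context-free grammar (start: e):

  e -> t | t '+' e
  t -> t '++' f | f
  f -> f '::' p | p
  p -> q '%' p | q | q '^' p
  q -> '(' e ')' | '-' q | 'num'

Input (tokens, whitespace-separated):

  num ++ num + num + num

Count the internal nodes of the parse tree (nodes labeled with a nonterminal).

19

[e [t [t [f [p [q num]]]] ++ [f [p [q num]]]] + [e [t [f [p [q num]]]] + [e [t [f [p [q num]]]]]]]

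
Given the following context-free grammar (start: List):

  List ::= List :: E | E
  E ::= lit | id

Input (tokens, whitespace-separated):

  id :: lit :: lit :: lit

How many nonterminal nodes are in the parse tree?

[List [List [List [List [E id]] :: [E lit]] :: [E lit]] :: [E lit]]

8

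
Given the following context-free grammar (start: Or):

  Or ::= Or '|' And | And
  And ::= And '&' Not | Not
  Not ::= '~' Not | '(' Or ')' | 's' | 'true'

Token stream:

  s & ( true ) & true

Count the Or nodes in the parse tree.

[Or [And [And [And [Not s]] & [Not ( [Or [And [Not true]]] )]] & [Not true]]]

2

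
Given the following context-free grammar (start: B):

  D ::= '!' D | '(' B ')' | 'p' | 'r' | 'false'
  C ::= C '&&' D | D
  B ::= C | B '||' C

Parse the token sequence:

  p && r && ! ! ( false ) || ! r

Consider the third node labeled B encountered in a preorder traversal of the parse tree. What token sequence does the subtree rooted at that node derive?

false

[B [B [C [C [C [D p]] && [D r]] && [D ! [D ! [D ( [B [C [D false]]] )]]]]] || [C [D ! [D r]]]]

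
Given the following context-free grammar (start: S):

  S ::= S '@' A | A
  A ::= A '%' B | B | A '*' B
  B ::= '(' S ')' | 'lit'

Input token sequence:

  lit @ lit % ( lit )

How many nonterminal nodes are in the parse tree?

[S [S [A [B lit]]] @ [A [A [B lit]] % [B ( [S [A [B lit]]] )]]]

11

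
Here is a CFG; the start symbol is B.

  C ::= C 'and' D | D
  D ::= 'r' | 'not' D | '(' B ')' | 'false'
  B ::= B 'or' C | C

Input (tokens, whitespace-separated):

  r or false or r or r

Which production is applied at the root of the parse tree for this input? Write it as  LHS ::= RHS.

B ::= B 'or' C

[B [B [B [B [C [D r]]] or [C [D false]]] or [C [D r]]] or [C [D r]]]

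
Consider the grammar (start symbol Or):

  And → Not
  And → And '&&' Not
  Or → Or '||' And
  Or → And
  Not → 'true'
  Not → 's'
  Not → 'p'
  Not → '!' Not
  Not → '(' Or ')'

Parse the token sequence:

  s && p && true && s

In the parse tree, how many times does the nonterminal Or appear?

1

[Or [And [And [And [And [Not s]] && [Not p]] && [Not true]] && [Not s]]]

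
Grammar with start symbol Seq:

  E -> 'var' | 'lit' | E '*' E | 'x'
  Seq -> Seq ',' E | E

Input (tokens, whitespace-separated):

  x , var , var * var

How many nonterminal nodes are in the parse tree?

[Seq [Seq [Seq [E x]] , [E var]] , [E [E var] * [E var]]]

8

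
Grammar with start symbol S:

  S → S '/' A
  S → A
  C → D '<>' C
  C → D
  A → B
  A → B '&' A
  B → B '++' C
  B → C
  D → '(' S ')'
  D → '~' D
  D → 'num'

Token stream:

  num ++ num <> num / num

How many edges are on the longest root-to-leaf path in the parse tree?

[S [S [A [B [B [C [D num]]] ++ [C [D num] <> [C [D num]]]]]] / [A [B [C [D num]]]]]

7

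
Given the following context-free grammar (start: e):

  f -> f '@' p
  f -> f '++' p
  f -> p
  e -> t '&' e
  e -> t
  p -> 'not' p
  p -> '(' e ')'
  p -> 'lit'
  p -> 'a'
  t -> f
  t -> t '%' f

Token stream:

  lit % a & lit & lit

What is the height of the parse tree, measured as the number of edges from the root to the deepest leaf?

[e [t [t [f [p lit]]] % [f [p a]]] & [e [t [f [p lit]]] & [e [t [f [p lit]]]]]]

6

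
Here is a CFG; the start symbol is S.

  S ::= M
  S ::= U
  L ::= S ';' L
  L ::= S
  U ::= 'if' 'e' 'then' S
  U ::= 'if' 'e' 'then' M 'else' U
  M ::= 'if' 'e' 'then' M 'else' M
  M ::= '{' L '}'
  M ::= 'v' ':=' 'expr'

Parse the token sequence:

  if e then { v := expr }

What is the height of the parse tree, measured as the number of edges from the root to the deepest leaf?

7

[S [U if e then [S [M { [L [S [M v := expr]]] }]]]]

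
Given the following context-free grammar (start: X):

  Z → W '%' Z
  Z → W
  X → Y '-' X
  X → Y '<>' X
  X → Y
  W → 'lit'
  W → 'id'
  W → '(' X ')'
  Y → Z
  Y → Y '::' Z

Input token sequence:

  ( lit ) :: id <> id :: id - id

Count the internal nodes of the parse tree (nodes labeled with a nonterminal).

22

[X [Y [Y [Z [W ( [X [Y [Z [W lit]]]] )]]] :: [Z [W id]]] <> [X [Y [Y [Z [W id]]] :: [Z [W id]]] - [X [Y [Z [W id]]]]]]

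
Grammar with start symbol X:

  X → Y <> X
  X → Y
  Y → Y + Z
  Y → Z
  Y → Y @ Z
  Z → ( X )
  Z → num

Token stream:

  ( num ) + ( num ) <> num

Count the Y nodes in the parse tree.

[X [Y [Y [Z ( [X [Y [Z num]]] )]] + [Z ( [X [Y [Z num]]] )]] <> [X [Y [Z num]]]]

5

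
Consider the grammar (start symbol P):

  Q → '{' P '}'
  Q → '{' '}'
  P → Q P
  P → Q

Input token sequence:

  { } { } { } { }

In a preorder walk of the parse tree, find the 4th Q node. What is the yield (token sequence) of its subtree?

{ }

[P [Q { }] [P [Q { }] [P [Q { }] [P [Q { }]]]]]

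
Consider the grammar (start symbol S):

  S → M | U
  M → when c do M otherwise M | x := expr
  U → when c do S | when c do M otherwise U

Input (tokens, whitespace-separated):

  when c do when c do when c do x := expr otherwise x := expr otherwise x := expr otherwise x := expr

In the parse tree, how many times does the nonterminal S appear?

1

[S [M when c do [M when c do [M when c do [M x := expr] otherwise [M x := expr]] otherwise [M x := expr]] otherwise [M x := expr]]]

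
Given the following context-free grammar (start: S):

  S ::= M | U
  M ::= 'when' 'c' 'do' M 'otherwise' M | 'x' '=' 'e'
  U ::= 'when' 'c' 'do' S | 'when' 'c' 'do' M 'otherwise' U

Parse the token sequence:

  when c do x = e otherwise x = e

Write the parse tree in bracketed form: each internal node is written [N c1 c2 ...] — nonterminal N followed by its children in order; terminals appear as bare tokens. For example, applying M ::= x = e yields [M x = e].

S
M
when c do M otherwise M
when c do x = e otherwise M
when c do x = e otherwise x = e

[S [M when c do [M x = e] otherwise [M x = e]]]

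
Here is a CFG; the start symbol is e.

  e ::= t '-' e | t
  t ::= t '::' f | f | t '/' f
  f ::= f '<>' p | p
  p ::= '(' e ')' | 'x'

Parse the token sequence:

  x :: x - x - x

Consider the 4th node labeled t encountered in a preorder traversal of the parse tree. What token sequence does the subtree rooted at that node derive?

x

[e [t [t [f [p x]]] :: [f [p x]]] - [e [t [f [p x]]] - [e [t [f [p x]]]]]]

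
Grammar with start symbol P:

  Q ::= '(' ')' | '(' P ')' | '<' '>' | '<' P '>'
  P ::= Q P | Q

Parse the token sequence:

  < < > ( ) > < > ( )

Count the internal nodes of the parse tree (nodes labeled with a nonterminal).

[P [Q < [P [Q < >] [P [Q ( )]]] >] [P [Q < >] [P [Q ( )]]]]

10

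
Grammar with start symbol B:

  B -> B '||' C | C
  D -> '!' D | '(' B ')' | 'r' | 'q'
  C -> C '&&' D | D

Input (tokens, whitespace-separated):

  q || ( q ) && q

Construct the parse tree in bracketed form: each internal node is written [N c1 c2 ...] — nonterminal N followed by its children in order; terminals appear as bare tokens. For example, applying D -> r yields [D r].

[B [B [C [D q]]] || [C [C [D ( [B [C [D q]]] )]] && [D q]]]

B
B || C
C || C
D || C
q || C
q || C && D
q || D && D
q || ( B ) && D
q || ( C ) && D
q || ( D ) && D
q || ( q ) && D
q || ( q ) && q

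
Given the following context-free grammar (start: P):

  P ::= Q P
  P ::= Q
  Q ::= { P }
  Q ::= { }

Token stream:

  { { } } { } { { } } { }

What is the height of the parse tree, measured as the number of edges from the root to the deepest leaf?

[P [Q { [P [Q { }]] }] [P [Q { }] [P [Q { [P [Q { }]] }] [P [Q { }]]]]]

6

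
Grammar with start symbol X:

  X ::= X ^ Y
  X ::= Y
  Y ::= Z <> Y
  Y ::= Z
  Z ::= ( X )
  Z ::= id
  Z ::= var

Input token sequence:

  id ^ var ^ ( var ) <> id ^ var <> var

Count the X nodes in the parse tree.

[X [X [X [X [Y [Z id]]] ^ [Y [Z var]]] ^ [Y [Z ( [X [Y [Z var]]] )] <> [Y [Z id]]]] ^ [Y [Z var] <> [Y [Z var]]]]

5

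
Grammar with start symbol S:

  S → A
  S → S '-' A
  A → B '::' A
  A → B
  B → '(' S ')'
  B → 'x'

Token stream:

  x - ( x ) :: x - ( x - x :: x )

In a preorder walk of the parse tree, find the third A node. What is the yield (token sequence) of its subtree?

x

[S [S [S [A [B x]]] - [A [B ( [S [A [B x]]] )] :: [A [B x]]]] - [A [B ( [S [S [A [B x]]] - [A [B x] :: [A [B x]]]] )]]]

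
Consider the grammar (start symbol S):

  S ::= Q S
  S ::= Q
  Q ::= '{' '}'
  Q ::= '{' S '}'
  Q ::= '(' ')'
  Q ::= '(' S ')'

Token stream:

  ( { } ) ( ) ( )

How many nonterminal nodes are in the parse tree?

8

[S [Q ( [S [Q { }]] )] [S [Q ( )] [S [Q ( )]]]]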